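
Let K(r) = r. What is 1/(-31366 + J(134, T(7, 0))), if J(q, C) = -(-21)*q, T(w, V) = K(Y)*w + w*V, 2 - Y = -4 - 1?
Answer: -1/28552 ≈ -3.5024e-5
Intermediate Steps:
Y = 7 (Y = 2 - (-4 - 1) = 2 - 1*(-5) = 2 + 5 = 7)
T(w, V) = 7*w + V*w (T(w, V) = 7*w + w*V = 7*w + V*w)
J(q, C) = 21*q
1/(-31366 + J(134, T(7, 0))) = 1/(-31366 + 21*134) = 1/(-31366 + 2814) = 1/(-28552) = -1/28552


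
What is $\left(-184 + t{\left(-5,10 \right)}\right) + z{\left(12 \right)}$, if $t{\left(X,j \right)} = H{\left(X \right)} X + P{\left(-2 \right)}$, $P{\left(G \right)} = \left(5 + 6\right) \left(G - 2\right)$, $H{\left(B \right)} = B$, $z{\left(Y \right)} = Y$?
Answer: $-191$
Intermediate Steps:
$P{\left(G \right)} = -22 + 11 G$ ($P{\left(G \right)} = 11 \left(-2 + G\right) = -22 + 11 G$)
$t{\left(X,j \right)} = -44 + X^{2}$ ($t{\left(X,j \right)} = X X + \left(-22 + 11 \left(-2\right)\right) = X^{2} - 44 = -44 + X^{2}$)
$\left(-184 + t{\left(-5,10 \right)}\right) + z{\left(12 \right)} = \left(-184 - \left(44 - \left(-5\right)^{2}\right)\right) + 12 = \left(-184 + \left(-44 + 25\right)\right) + 12 = \left(-184 - 19\right) + 12 = -203 + 12 = -191$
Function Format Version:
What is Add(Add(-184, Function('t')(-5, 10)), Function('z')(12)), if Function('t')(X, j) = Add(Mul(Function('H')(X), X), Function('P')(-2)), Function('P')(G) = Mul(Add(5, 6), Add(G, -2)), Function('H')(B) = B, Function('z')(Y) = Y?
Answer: -191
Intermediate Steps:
Function('P')(G) = Add(-22, Mul(11, G)) (Function('P')(G) = Mul(11, Add(-2, G)) = Add(-22, Mul(11, G)))
Function('t')(X, j) = Add(-44, Pow(X, 2)) (Function('t')(X, j) = Add(Mul(X, X), Add(-22, Mul(11, -2))) = Add(Pow(X, 2), Add(-22, -22)) = Add(Pow(X, 2), -44) = Add(-44, Pow(X, 2)))
Add(Add(-184, Function('t')(-5, 10)), Function('z')(12)) = Add(Add(-184, Add(-44, Pow(-5, 2))), 12) = Add(Add(-184, Add(-44, 25)), 12) = Add(Add(-184, -19), 12) = Add(-203, 12) = -191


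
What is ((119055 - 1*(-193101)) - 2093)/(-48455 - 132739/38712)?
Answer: -12003158856/1875922699 ≈ -6.3985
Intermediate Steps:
((119055 - 1*(-193101)) - 2093)/(-48455 - 132739/38712) = ((119055 + 193101) - 2093)/(-48455 - 132739*1/38712) = (312156 - 2093)/(-48455 - 132739/38712) = 310063/(-1875922699/38712) = 310063*(-38712/1875922699) = -12003158856/1875922699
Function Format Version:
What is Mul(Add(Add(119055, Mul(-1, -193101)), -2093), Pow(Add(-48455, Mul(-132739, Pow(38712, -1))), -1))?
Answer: Rational(-12003158856, 1875922699) ≈ -6.3985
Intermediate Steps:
Mul(Add(Add(119055, Mul(-1, -193101)), -2093), Pow(Add(-48455, Mul(-132739, Pow(38712, -1))), -1)) = Mul(Add(Add(119055, 193101), -2093), Pow(Add(-48455, Mul(-132739, Rational(1, 38712))), -1)) = Mul(Add(312156, -2093), Pow(Add(-48455, Rational(-132739, 38712)), -1)) = Mul(310063, Pow(Rational(-1875922699, 38712), -1)) = Mul(310063, Rational(-38712, 1875922699)) = Rational(-12003158856, 1875922699)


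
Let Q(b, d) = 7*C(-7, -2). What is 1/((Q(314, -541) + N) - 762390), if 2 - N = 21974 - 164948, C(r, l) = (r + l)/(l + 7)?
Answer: -5/3097133 ≈ -1.6144e-6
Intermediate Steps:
C(r, l) = (l + r)/(7 + l)
Q(b, d) = -63/5 (Q(b, d) = 7*((-2 - 7)/(7 - 2)) = 7*(-9/5) = -63/5)
N = 142976 (N = 2 - (21974 - 164948) = 2 - 1*(-142974) = 2 + 142974 = 142976)
1/((Q(314, -541) + N) - 762390) = 1/((-63/5 + 142976) - 762390) = 1/(714817/5 - 762390) = 1/(-3097133/5) = -5/3097133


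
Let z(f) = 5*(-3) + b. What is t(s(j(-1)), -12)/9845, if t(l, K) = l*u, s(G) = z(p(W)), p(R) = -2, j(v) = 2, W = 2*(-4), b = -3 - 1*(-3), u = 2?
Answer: -6/1969 ≈ -0.0030472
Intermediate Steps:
b = 0 (b = -3 + 3 = 0)
W = -8
z(f) = -15 (z(f) = 5*(-3) + 0 = -15 + 0 = -15)
s(G) = -15
t(l, K) = 2*l (t(l, K) = l*2 = 2*l)
t(s(j(-1)), -12)/9845 = (2*(-15))/9845 = -30*1/9845 = -6/1969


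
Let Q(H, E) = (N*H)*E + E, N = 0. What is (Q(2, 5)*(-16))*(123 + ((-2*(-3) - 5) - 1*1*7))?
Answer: -9360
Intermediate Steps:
Q(H, E) = E (Q(H, E) = (0*H)*E + E = 0*E + E = 0 + E = E)
(Q(2, 5)*(-16))*(123 + ((-2*(-3) - 5) - 1*1*7)) = (5*(-16))*(123 + ((-2*(-3) - 5) - 1*1*7)) = -80*(123 + ((6 - 5) - 1*7)) = -80*(123 + (1 - 7)) = -80*(123 - 6) = -80*117 = -9360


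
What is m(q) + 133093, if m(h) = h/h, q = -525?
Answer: 133094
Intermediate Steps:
m(h) = 1
m(q) + 133093 = 1 + 133093 = 133094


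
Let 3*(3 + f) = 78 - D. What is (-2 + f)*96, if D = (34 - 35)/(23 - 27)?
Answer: 2008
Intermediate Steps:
D = ¼ (D = -1/(-4) = -1*(-¼) = ¼ ≈ 0.25000)
f = 275/12 (f = -3 + (78 - 1*¼)/3 = -3 + (78 - ¼)/3 = -3 + (⅓)*(311/4) = -3 + 311/12 = 275/12 ≈ 22.917)
(-2 + f)*96 = (-2 + 275/12)*96 = (251/12)*96 = 2008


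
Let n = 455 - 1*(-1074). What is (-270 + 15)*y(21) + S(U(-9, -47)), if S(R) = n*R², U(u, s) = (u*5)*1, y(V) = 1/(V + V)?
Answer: 43347065/14 ≈ 3.0962e+6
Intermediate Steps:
y(V) = 1/(2*V)
n = 1529 (n = 455 + 1074 = 1529)
U(u, s) = 5*u (U(u, s) = (5*u)*1 = 5*u)
S(R) = 1529*R²
(-270 + 15)*y(21) + S(U(-9, -47)) = (-270 + 15)*((½)/21) + 1529*(5*(-9))² = -255/(2*21) + 1529*(-45)² = -255*1/42 + 1529*2025 = -85/14 + 3096225 = 43347065/14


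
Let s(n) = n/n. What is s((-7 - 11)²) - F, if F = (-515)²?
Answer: -265224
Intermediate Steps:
F = 265225
s(n) = 1
s((-7 - 11)²) - F = 1 - 1*265225 = 1 - 265225 = -265224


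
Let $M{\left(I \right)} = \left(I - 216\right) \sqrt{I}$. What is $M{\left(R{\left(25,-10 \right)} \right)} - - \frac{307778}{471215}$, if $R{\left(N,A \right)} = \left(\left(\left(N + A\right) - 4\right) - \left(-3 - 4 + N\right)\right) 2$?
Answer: $\frac{307778}{471215} - 230 i \sqrt{14} \approx 0.65316 - 860.58 i$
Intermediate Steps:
$R{\left(N,A \right)} = 6 + 2 A$ ($R{\left(N,A \right)} = \left(\left(\left(A + N\right) - 4\right) - \left(-7 + N\right)\right) 2 = \left(\left(-4 + A + N\right) - \left(-7 + N\right)\right) 2 = \left(3 + A\right) 2 = 6 + 2 A$)
$M{\left(I \right)} = \sqrt{I} \left(-216 + I\right)$ ($M{\left(I \right)} = \left(-216 + I\right) \sqrt{I} = \sqrt{I} \left(-216 + I\right)$)
$M{\left(R{\left(25,-10 \right)} \right)} - - \frac{307778}{471215} = \sqrt{6 + 2 \left(-10\right)} \left(-216 + \left(6 + 2 \left(-10\right)\right)\right) - - \frac{307778}{471215} = \sqrt{6 - 20} \left(-216 + \left(6 - 20\right)\right) - \left(-307778\right) \frac{1}{471215} = \sqrt{-14} \left(-216 - 14\right) - - \frac{307778}{471215} = i \sqrt{14} \left(-230\right) + \frac{307778}{471215} = - 230 i \sqrt{14} + \frac{307778}{471215} = \frac{307778}{471215} - 230 i \sqrt{14}$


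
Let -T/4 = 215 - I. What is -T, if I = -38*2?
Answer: 1164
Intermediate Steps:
I = -76
T = -1164 (T = -4*(215 - 1*(-76)) = -4*(215 + 76) = -4*291 = -1164)
-T = -1*(-1164) = 1164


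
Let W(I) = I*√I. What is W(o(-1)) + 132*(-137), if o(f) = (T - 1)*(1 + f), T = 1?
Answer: -18084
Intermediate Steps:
o(f) = 0 (o(f) = (1 - 1)*(1 + f) = 0*(1 + f) = 0)
W(I) = I^(3/2)
W(o(-1)) + 132*(-137) = 0^(3/2) + 132*(-137) = 0 - 18084 = -18084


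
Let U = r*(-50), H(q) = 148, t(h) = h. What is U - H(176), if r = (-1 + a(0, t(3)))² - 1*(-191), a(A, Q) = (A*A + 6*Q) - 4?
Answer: -18148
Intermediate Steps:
a(A, Q) = -4 + A² + 6*Q (a(A, Q) = (A² + 6*Q) - 4 = -4 + A² + 6*Q)
r = 360 (r = (-1 + (-4 + 0² + 6*3))² - 1*(-191) = (-1 + (-4 + 0 + 18))² + 191 = (-1 + 14)² + 191 = 13² + 191 = 169 + 191 = 360)
U = -18000 (U = 360*(-50) = -18000)
U - H(176) = -18000 - 1*148 = -18000 - 148 = -18148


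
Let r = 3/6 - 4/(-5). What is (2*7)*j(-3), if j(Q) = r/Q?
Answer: -91/15 ≈ -6.0667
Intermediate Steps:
r = 13/10 (r = 3*(1/6) - 4*(-1/5) = 1/2 + 4/5 = 13/10 ≈ 1.3000)
j(Q) = 13/(10*Q)
(2*7)*j(-3) = (2*7)*((13/10)/(-3)) = 14*((13/10)*(-1/3)) = 14*(-13/30) = -91/15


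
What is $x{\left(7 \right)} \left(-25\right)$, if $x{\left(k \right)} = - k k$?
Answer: $1225$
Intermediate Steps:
$x{\left(k \right)} = - k^{2}$
$x{\left(7 \right)} \left(-25\right) = - 7^{2} \left(-25\right) = \left(-1\right) 49 \left(-25\right) = \left(-49\right) \left(-25\right) = 1225$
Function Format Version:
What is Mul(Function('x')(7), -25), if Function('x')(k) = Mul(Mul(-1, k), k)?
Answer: 1225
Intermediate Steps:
Function('x')(k) = Mul(-1, Pow(k, 2))
Mul(Function('x')(7), -25) = Mul(Mul(-1, Pow(7, 2)), -25) = Mul(Mul(-1, 49), -25) = Mul(-49, -25) = 1225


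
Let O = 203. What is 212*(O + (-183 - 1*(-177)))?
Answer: 41764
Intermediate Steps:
212*(O + (-183 - 1*(-177))) = 212*(203 + (-183 - 1*(-177))) = 212*(203 + (-183 + 177)) = 212*(203 - 6) = 212*197 = 41764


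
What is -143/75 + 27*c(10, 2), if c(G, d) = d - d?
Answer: -143/75 ≈ -1.9067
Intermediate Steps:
c(G, d) = 0
-143/75 + 27*c(10, 2) = -143/75 + 27*0 = -143*1/75 + 0 = -143/75 + 0 = -143/75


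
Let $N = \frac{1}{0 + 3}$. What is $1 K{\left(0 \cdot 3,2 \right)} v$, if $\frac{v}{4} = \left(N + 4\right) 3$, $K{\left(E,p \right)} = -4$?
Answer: $-208$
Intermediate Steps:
$N = \frac{1}{3} \approx 0.33333$
$v = 52$ ($v = 4 \left(\frac{1}{3} + 4\right) 3 = 4 \cdot \frac{13}{3} \cdot 3 = 4 \cdot 13 = 52$)
$1 K{\left(0 \cdot 3,2 \right)} v = 1 \left(-4\right) 52 = \left(-4\right) 52 = -208$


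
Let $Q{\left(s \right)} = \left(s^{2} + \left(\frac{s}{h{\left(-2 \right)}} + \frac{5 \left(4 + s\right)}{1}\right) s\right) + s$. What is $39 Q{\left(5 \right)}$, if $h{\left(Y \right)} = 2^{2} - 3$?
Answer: $10920$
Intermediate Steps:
$h{\left(Y \right)} = 1$ ($h{\left(Y \right)} = 4 - 3 = 1$)
$Q{\left(s \right)} = s + s^{2} + s \left(20 + 6 s\right)$ ($Q{\left(s \right)} = \left(s^{2} + \left(\frac{s}{1} + \frac{5 \left(4 + s\right)}{1}\right) s\right) + s = \left(s^{2} + \left(s 1 + \left(20 + 5 s\right) 1\right) s\right) + s = \left(s^{2} + \left(s + \left(20 + 5 s\right)\right) s\right) + s = \left(s^{2} + \left(20 + 6 s\right) s\right) + s = \left(s^{2} + s \left(20 + 6 s\right)\right) + s = s + s^{2} + s \left(20 + 6 s\right)$)
$39 Q{\left(5 \right)} = 39 \cdot 7 \cdot 5 \left(3 + 5\right) = 39 \cdot 7 \cdot 5 \cdot 8 = 39 \cdot 280 = 10920$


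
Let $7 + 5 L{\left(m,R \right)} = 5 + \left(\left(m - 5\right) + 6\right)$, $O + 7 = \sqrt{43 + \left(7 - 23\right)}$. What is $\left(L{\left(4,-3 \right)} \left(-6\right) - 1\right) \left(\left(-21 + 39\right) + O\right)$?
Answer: $- \frac{253}{5} - \frac{69 \sqrt{3}}{5} \approx -74.502$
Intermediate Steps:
$O = -7 + 3 \sqrt{3}$ ($O = -7 + \sqrt{43 + \left(7 - 23\right)} = -7 + \sqrt{43 - 16} = -7 + \sqrt{27} = -7 + 3 \sqrt{3} \approx -1.8038$)
$L{\left(m,R \right)} = - \frac{1}{5} + \frac{m}{5}$ ($L{\left(m,R \right)} = - \frac{7}{5} + \frac{5 + \left(\left(m - 5\right) + 6\right)}{5} = - \frac{7}{5} + \frac{5 + \left(\left(-5 + m\right) + 6\right)}{5} = - \frac{7}{5} + \frac{5 + \left(1 + m\right)}{5} = - \frac{7}{5} + \frac{6 + m}{5} = - \frac{7}{5} + \left(\frac{6}{5} + \frac{m}{5}\right) = - \frac{1}{5} + \frac{m}{5}$)
$\left(L{\left(4,-3 \right)} \left(-6\right) - 1\right) \left(\left(-21 + 39\right) + O\right) = \left(\left(- \frac{1}{5} + \frac{1}{5} \cdot 4\right) \left(-6\right) - 1\right) \left(\left(-21 + 39\right) - \left(7 - 3 \sqrt{3}\right)\right) = \left(\left(- \frac{1}{5} + \frac{4}{5}\right) \left(-6\right) - 1\right) \left(18 - \left(7 - 3 \sqrt{3}\right)\right) = \left(\frac{3}{5} \left(-6\right) - 1\right) \left(11 + 3 \sqrt{3}\right) = \left(- \frac{18}{5} - 1\right) \left(11 + 3 \sqrt{3}\right) = - \frac{23 \left(11 + 3 \sqrt{3}\right)}{5} = - \frac{253}{5} - \frac{69 \sqrt{3}}{5}$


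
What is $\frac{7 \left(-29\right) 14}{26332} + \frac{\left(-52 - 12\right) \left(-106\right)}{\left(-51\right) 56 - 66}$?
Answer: $- \frac{1611557}{663294} \approx -2.4296$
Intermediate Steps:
$\frac{7 \left(-29\right) 14}{26332} + \frac{\left(-52 - 12\right) \left(-106\right)}{\left(-51\right) 56 - 66} = \left(-203\right) 14 \cdot \frac{1}{26332} + \frac{\left(-64\right) \left(-106\right)}{-2856 - 66} = \left(-2842\right) \frac{1}{26332} + \frac{6784}{-2922} = - \frac{49}{454} + 6784 \left(- \frac{1}{2922}\right) = - \frac{49}{454} - \frac{3392}{1461} = - \frac{1611557}{663294}$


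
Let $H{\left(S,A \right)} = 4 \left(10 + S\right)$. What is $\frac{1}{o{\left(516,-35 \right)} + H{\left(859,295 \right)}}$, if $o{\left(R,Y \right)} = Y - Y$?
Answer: $\frac{1}{3476} \approx 0.00028769$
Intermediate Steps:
$o{\left(R,Y \right)} = 0$
$H{\left(S,A \right)} = 40 + 4 S$
$\frac{1}{o{\left(516,-35 \right)} + H{\left(859,295 \right)}} = \frac{1}{0 + \left(40 + 4 \cdot 859\right)} = \frac{1}{0 + \left(40 + 3436\right)} = \frac{1}{0 + 3476} = \frac{1}{3476}$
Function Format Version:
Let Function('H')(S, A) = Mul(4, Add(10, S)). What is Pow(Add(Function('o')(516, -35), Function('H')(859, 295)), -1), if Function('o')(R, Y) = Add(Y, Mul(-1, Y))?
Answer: Rational(1, 3476) ≈ 0.00028769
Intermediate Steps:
Function('o')(R, Y) = 0
Function('H')(S, A) = Add(40, Mul(4, S))
Pow(Add(Function('o')(516, -35), Function('H')(859, 295)), -1) = Pow(Add(0, Add(40, Mul(4, 859))), -1) = Pow(Add(0, Add(40, 3436)), -1) = Pow(Add(0, 3476), -1) = Pow(3476, -1) = Rational(1, 3476)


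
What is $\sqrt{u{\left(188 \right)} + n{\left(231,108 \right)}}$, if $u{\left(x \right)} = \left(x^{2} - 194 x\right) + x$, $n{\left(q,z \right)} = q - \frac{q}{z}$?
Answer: $\frac{i \sqrt{25601}}{6} \approx 26.667 i$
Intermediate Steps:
$n{\left(q,z \right)} = q - \frac{q}{z}$
$u{\left(x \right)} = x^{2} - 193 x$
$\sqrt{u{\left(188 \right)} + n{\left(231,108 \right)}} = \sqrt{188 \left(-193 + 188\right) + \left(231 - \frac{231}{108}\right)} = \sqrt{188 \left(-5\right) + \left(231 - 231 \cdot \frac{1}{108}\right)} = \sqrt{-940 + \left(231 - \frac{77}{36}\right)} = \sqrt{-940 + \frac{8239}{36}} = \sqrt{- \frac{25601}{36}} = \frac{i \sqrt{25601}}{6}$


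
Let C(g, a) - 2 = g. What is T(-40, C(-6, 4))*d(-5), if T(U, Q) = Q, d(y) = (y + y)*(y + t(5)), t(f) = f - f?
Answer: -200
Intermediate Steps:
t(f) = 0
C(g, a) = 2 + g
d(y) = 2*y² (d(y) = (y + y)*(y + 0) = (2*y)*y = 2*y²)
T(-40, C(-6, 4))*d(-5) = (2 - 6)*(2*(-5)²) = -8*25 = -4*50 = -200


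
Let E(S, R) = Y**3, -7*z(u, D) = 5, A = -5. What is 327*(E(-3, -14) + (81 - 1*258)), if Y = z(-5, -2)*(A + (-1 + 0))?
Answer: -11023497/343 ≈ -32138.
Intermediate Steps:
z(u, D) = -5/7 (z(u, D) = -1/7*5 = -5/7)
Y = 30/7 (Y = -5*(-5 + (-1 + 0))/7 = -5*(-5 - 1)/7 = -5/7*(-6) = 30/7 ≈ 4.2857)
E(S, R) = 27000/343 (E(S, R) = (30/7)**3 = 27000/343)
327*(E(-3, -14) + (81 - 1*258)) = 327*(27000/343 + (81 - 1*258)) = 327*(27000/343 + (81 - 258)) = 327*(27000/343 - 177) = 327*(-33711/343) = -11023497/343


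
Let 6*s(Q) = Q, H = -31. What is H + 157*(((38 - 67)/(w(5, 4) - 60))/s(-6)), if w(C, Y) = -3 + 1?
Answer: -6475/62 ≈ -104.44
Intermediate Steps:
w(C, Y) = -2
s(Q) = Q/6
H + 157*(((38 - 67)/(w(5, 4) - 60))/s(-6)) = -31 + 157*(((38 - 67)/(-2 - 60))/(((⅙)*(-6)))) = -31 + 157*(-29/(-62)/(-1)) = -31 + 157*(-29*(-1/62)*(-1)) = -31 + 157*((29/62)*(-1)) = -31 + 157*(-29/62) = -31 - 4553/62 = -6475/62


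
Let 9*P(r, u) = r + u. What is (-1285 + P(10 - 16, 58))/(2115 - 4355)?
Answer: 11513/20160 ≈ 0.57108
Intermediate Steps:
P(r, u) = r/9 + u/9 (P(r, u) = (r + u)/9 = r/9 + u/9)
(-1285 + P(10 - 16, 58))/(2115 - 4355) = (-1285 + ((10 - 16)/9 + (⅑)*58))/(2115 - 4355) = (-1285 + ((⅑)*(-6) + 58/9))/(-2240) = (-1285 + (-⅔ + 58/9))*(-1/2240) = (-1285 + 52/9)*(-1/2240) = -11513/9*(-1/2240) = 11513/20160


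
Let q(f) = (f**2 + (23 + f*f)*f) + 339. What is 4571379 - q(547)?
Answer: -159408073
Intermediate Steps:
q(f) = 339 + f**2 + f*(23 + f**2) (q(f) = (f**2 + (23 + f**2)*f) + 339 = (f**2 + f*(23 + f**2)) + 339 = 339 + f**2 + f*(23 + f**2))
4571379 - q(547) = 4571379 - (339 + 547**2 + 547**3 + 23*547) = 4571379 - (339 + 299209 + 163667323 + 12581) = 4571379 - 1*163979452 = 4571379 - 163979452 = -159408073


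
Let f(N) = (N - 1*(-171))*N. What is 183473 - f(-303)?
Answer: 143477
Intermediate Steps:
f(N) = N*(171 + N) (f(N) = (N + 171)*N = (171 + N)*N = N*(171 + N))
183473 - f(-303) = 183473 - (-303)*(171 - 303) = 183473 - (-303)*(-132) = 183473 - 1*39996 = 183473 - 39996 = 143477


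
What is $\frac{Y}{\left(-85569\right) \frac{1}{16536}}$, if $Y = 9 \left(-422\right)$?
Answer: $\frac{20934576}{28523} \approx 733.95$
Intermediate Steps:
$Y = -3798$
$\frac{Y}{\left(-85569\right) \frac{1}{16536}} = - \frac{3798}{\left(-85569\right) \frac{1}{16536}} = - \frac{3798}{- \frac{28523}{5512}} = \left(-3798\right) \left(- \frac{5512}{28523}\right) = \frac{20934576}{28523}$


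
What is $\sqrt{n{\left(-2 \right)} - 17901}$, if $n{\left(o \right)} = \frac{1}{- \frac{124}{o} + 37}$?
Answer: $\frac{i \sqrt{19494178}}{33} \approx 133.79 i$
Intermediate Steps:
$n{\left(o \right)} = \frac{1}{37 - \frac{124}{o}}$
$\sqrt{n{\left(-2 \right)} - 17901} = \sqrt{- \frac{2}{-124 + 37 \left(-2\right)} - 17901} = \sqrt{- \frac{2}{-124 - 74} - 17901} = \sqrt{- \frac{2}{-198} - 17901} = \sqrt{\left(-2\right) \left(- \frac{1}{198}\right) - 17901} = \sqrt{\frac{1}{99} - 17901} = \sqrt{- \frac{1772198}{99}} = \frac{i \sqrt{19494178}}{33}$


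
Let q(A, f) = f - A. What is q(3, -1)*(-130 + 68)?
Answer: 248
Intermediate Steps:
q(3, -1)*(-130 + 68) = (-1 - 1*3)*(-130 + 68) = (-1 - 3)*(-62) = -4*(-62) = 248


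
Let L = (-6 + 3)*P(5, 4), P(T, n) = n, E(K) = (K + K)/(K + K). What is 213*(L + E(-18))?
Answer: -2343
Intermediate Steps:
E(K) = 1 (E(K) = (2*K)/((2*K)) = (2*K)*(1/(2*K)) = 1)
L = -12 (L = (-6 + 3)*4 = -3*4 = -12)
213*(L + E(-18)) = 213*(-12 + 1) = 213*(-11) = -2343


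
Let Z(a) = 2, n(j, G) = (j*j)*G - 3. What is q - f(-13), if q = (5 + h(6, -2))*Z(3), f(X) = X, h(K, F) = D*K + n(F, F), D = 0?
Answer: 1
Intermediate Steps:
n(j, G) = -3 + G*j² (n(j, G) = j²*G - 3 = G*j² - 3 = -3 + G*j²)
h(K, F) = -3 + F³ (h(K, F) = 0*K + (-3 + F*F²) = 0 + (-3 + F³) = -3 + F³)
q = -12 (q = (5 + (-3 + (-2)³))*2 = (5 + (-3 - 8))*2 = (5 - 11)*2 = -6*2 = -12)
q - f(-13) = -12 - 1*(-13) = -12 + 13 = 1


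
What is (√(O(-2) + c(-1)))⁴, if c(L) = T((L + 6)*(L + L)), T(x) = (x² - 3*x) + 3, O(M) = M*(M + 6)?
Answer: 15625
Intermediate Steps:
O(M) = M*(6 + M)
T(x) = 3 + x² - 3*x
c(L) = 3 - 6*L*(6 + L) + 4*L²*(6 + L)² (c(L) = 3 + ((L + 6)*(L + L))² - 3*(L + 6)*(L + L) = 3 + ((6 + L)*(2*L))² - 3*(6 + L)*2*L = 3 + (2*L*(6 + L))² - 6*L*(6 + L) = 3 + 4*L²*(6 + L)² - 6*L*(6 + L) = 3 - 6*L*(6 + L) + 4*L²*(6 + L)²)
(√(O(-2) + c(-1)))⁴ = (√(-2*(6 - 2) + (3 - 6*(-1)*(6 - 1) + 4*(-1)²*(6 - 1)²)))⁴ = (√(-2*4 + (3 - 6*(-1)*5 + 4*1*5²)))⁴ = (√(-8 + (3 + 30 + 4*1*25)))⁴ = (√(-8 + (3 + 30 + 100)))⁴ = (√(-8 + 133))⁴ = (√125)⁴ = (5*√5)⁴ = 15625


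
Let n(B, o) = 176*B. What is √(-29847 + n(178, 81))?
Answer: √1481 ≈ 38.484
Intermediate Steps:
√(-29847 + n(178, 81)) = √(-29847 + 176*178) = √(-29847 + 31328) = √1481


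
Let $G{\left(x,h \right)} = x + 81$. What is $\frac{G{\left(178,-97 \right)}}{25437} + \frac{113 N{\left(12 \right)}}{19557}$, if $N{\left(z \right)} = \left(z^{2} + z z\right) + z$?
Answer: $\frac{32125169}{18424867} \approx 1.7436$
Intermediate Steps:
$N{\left(z \right)} = z + 2 z^{2}$ ($N{\left(z \right)} = \left(z^{2} + z^{2}\right) + z = 2 z^{2} + z = z + 2 z^{2}$)
$G{\left(x,h \right)} = 81 + x$
$\frac{G{\left(178,-97 \right)}}{25437} + \frac{113 N{\left(12 \right)}}{19557} = \frac{81 + 178}{25437} + \frac{113 \cdot 12 \left(1 + 2 \cdot 12\right)}{19557} = 259 \cdot \frac{1}{25437} + 113 \cdot 12 \left(1 + 24\right) \frac{1}{19557} = \frac{259}{25437} + 113 \cdot 12 \cdot 25 \cdot \frac{1}{19557} = \frac{259}{25437} + 113 \cdot 300 \cdot \frac{1}{19557} = \frac{259}{25437} + 33900 \cdot \frac{1}{19557} = \frac{259}{25437} + \frac{11300}{6519} = \frac{32125169}{18424867}$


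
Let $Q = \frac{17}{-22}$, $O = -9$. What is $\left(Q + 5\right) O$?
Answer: $- \frac{837}{22} \approx -38.045$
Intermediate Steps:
$Q = - \frac{17}{22}$ ($Q = 17 \left(- \frac{1}{22}\right) = - \frac{17}{22} \approx -0.77273$)
$\left(Q + 5\right) O = \left(- \frac{17}{22} + 5\right) \left(-9\right) = \frac{93}{22} \left(-9\right) = - \frac{837}{22}$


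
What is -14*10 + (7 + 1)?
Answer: -132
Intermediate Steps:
-14*10 + (7 + 1) = -140 + 8 = -132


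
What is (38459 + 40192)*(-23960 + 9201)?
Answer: -1160810109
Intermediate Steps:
(38459 + 40192)*(-23960 + 9201) = 78651*(-14759) = -1160810109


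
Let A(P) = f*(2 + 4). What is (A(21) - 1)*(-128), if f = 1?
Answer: -640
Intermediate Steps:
A(P) = 6 (A(P) = 1*(2 + 4) = 1*6 = 6)
(A(21) - 1)*(-128) = (6 - 1)*(-128) = 5*(-128) = -640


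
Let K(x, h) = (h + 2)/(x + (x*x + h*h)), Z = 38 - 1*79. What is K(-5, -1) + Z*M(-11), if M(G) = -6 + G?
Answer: 14638/21 ≈ 697.05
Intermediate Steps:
Z = -41 (Z = 38 - 79 = -41)
K(x, h) = (2 + h)/(x + h² + x²) (K(x, h) = (2 + h)/(x + (x² + h²)) = (2 + h)/(x + (h² + x²)) = (2 + h)/(x + h² + x²))
K(-5, -1) + Z*M(-11) = (2 - 1)/(-5 + (-1)² + (-5)²) - 41*(-6 - 11) = 1/(-5 + 1 + 25) - 41*(-17) = 1/21 + 697 = 14638/21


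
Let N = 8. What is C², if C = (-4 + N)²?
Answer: 256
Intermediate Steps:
C = 16 (C = (-4 + 8)² = 4² = 16)
C² = 16² = 256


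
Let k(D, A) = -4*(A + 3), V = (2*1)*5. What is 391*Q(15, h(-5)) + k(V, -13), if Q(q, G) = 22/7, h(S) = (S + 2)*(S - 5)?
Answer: 8882/7 ≈ 1268.9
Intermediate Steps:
h(S) = (-5 + S)*(2 + S) (h(S) = (2 + S)*(-5 + S) = (-5 + S)*(2 + S))
V = 10 (V = 2*5 = 10)
Q(q, G) = 22/7 (Q(q, G) = 22*(⅐) = 22/7)
k(D, A) = -12 - 4*A (k(D, A) = -4*(3 + A) = -12 - 4*A)
391*Q(15, h(-5)) + k(V, -13) = 391*(22/7) + (-12 - 4*(-13)) = 8602/7 + (-12 + 52) = 8602/7 + 40 = 8882/7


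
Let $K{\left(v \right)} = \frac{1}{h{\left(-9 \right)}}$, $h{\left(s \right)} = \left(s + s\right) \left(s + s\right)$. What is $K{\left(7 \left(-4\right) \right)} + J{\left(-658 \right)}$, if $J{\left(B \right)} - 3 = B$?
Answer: $- \frac{212219}{324} \approx -655.0$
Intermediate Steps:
$J{\left(B \right)} = 3 + B$
$h{\left(s \right)} = 4 s^{2}$ ($h{\left(s \right)} = 2 s 2 s = 4 s^{2}$)
$K{\left(v \right)} = \frac{1}{324}$ ($K{\left(v \right)} = \frac{1}{4 \left(-9\right)^{2}} = \frac{1}{4 \cdot 81} = \frac{1}{324}$)
$K{\left(7 \left(-4\right) \right)} + J{\left(-658 \right)} = \frac{1}{324} + \left(3 - 658\right) = \frac{1}{324} - 655 = - \frac{212219}{324}$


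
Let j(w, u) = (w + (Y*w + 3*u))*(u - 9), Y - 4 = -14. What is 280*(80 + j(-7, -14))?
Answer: -112840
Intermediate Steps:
Y = -10 (Y = 4 - 14 = -10)
j(w, u) = (-9 + u)*(-9*w + 3*u) (j(w, u) = (w + (-10*w + 3*u))*(u - 9) = (-9*w + 3*u)*(-9 + u) = (-9 + u)*(-9*w + 3*u))
280*(80 + j(-7, -14)) = 280*(80 + (-27*(-14) + 3*(-14)² + 81*(-7) - 9*(-14)*(-7))) = 280*(80 + (378 + 3*196 - 567 - 882)) = 280*(80 + (378 + 588 - 567 - 882)) = 280*(80 - 483) = 280*(-403) = -112840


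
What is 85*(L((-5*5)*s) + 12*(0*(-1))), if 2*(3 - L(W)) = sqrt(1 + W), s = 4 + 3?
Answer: 255 - 85*I*sqrt(174)/2 ≈ 255.0 - 560.61*I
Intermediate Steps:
s = 7
L(W) = 3 - sqrt(1 + W)/2
85*(L((-5*5)*s) + 12*(0*(-1))) = 85*((3 - sqrt(1 - 5*5*7)/2) + 12*(0*(-1))) = 85*((3 - sqrt(1 - 25*7)/2) + 12*0) = 85*((3 - sqrt(1 - 175)/2) + 0) = 85*((3 - I*sqrt(174)/2) + 0) = 85*(3 - I*sqrt(174)/2) = 255 - 85*I*sqrt(174)/2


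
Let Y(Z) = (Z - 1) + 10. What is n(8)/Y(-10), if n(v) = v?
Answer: -8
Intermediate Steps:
Y(Z) = 9 + Z (Y(Z) = (-1 + Z) + 10 = 9 + Z)
n(8)/Y(-10) = 8/(9 - 10) = 8/(-1) = 8*(-1) = -8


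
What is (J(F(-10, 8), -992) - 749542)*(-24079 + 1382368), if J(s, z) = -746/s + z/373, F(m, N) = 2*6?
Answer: -759564298922751/746 ≈ -1.0182e+12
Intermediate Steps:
F(m, N) = 12
J(s, z) = -746/s + z/373 (J(s, z) = -746/s + z*(1/373) = -746/s + z/373)
(J(F(-10, 8), -992) - 749542)*(-24079 + 1382368) = ((-746/12 + (1/373)*(-992)) - 749542)*(-24079 + 1382368) = ((-746*1/12 - 992/373) - 749542)*1358289 = ((-373/6 - 992/373) - 749542)*1358289 = (-145081/2238 - 749542)*1358289 = -1677620077/2238*1358289 = -759564298922751/746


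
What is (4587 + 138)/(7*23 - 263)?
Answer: -1575/34 ≈ -46.324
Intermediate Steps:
(4587 + 138)/(7*23 - 263) = 4725/(161 - 263) = 4725/(-102) = 4725*(-1/102) = -1575/34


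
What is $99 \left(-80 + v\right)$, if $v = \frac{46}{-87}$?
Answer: $- \frac{231198}{29} \approx -7972.3$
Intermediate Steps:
$v = - \frac{46}{87}$ ($v = 46 \left(- \frac{1}{87}\right) = - \frac{46}{87} \approx -0.52874$)
$99 \left(-80 + v\right) = 99 \left(-80 - \frac{46}{87}\right) = 99 \left(- \frac{7006}{87}\right) = - \frac{231198}{29}$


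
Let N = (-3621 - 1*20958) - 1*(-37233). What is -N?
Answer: -12654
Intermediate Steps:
N = 12654 (N = (-3621 - 20958) + 37233 = -24579 + 37233 = 12654)
-N = -1*12654 = -12654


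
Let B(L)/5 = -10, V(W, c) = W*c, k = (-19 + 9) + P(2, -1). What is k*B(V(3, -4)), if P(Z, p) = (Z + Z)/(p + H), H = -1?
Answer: 600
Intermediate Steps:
P(Z, p) = 2*Z/(-1 + p) (P(Z, p) = (Z + Z)/(p - 1) = (2*Z)/(-1 + p) = 2*Z/(-1 + p))
k = -12 (k = (-19 + 9) + 2*2/(-1 - 1) = -10 + 2*2/(-2) = -10 + 2*2*(-1/2) = -10 - 2 = -12)
B(L) = -50 (B(L) = 5*(-10) = -50)
k*B(V(3, -4)) = -12*(-50) = 600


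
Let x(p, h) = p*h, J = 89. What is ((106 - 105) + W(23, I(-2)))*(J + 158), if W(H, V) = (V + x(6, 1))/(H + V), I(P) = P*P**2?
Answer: 3211/15 ≈ 214.07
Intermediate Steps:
I(P) = P**3
x(p, h) = h*p
W(H, V) = (6 + V)/(H + V) (W(H, V) = (V + 1*6)/(H + V) = (V + 6)/(H + V) = (6 + V)/(H + V))
((106 - 105) + W(23, I(-2)))*(J + 158) = ((106 - 105) + (6 + (-2)**3)/(23 + (-2)**3))*(89 + 158) = (1 + (6 - 8)/(23 - 8))*247 = (1 - 2/15)*247 = (13/15)*247 = 3211/15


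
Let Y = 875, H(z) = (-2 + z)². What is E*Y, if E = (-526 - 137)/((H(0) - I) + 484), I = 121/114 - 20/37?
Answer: -349566750/293741 ≈ -1190.1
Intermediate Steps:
I = 2197/4218 (I = 121*(1/114) - 20*1/37 = 121/114 - 20/37 = 2197/4218 ≈ 0.52086)
E = -2796534/2056187 (E = (-526 - 137)/(((-2 + 0)² - 1*2197/4218) + 484) = -663/(((-2)² - 2197/4218) + 484) = -663/((4 - 2197/4218) + 484) = -663/(14675/4218 + 484) = -663/2056187/4218 = -663*4218/2056187 = -2796534/2056187 ≈ -1.3601)
E*Y = -2796534/2056187*875 = -349566750/293741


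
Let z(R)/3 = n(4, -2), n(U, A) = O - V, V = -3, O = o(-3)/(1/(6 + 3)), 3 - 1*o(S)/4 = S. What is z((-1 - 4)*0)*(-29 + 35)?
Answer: 3942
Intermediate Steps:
o(S) = 12 - 4*S
O = 216 (O = (12 - 4*(-3))/(1/(6 + 3)) = (12 + 12)/(1/9) = 24/(⅑) = 24*9 = 216)
n(U, A) = 219 (n(U, A) = 216 - 1*(-3) = 216 + 3 = 219)
z(R) = 657 (z(R) = 3*219 = 657)
z((-1 - 4)*0)*(-29 + 35) = 657*(-29 + 35) = 657*6 = 3942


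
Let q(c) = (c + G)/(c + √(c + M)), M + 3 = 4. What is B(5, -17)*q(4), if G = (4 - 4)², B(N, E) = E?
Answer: -272/11 + 68*√5/11 ≈ -10.904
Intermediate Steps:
M = 1 (M = -3 + 4 = 1)
G = 0 (G = 0² = 0)
q(c) = c/(c + √(1 + c)) (q(c) = (c + 0)/(c + √(c + 1)) = c/(c + √(1 + c)))
B(5, -17)*q(4) = -68/(4 + √(1 + 4)) = -68/(4 + √5)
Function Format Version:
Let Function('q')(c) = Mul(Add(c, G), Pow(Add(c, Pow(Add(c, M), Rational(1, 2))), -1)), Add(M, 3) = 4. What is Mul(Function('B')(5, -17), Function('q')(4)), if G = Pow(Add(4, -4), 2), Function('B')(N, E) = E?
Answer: Add(Rational(-272, 11), Mul(Rational(68, 11), Pow(5, Rational(1, 2)))) ≈ -10.904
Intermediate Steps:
M = 1 (M = Add(-3, 4) = 1)
G = 0 (G = Pow(0, 2) = 0)
Function('q')(c) = Mul(c, Pow(Add(c, Pow(Add(1, c), Rational(1, 2))), -1)) (Function('q')(c) = Mul(Add(c, 0), Pow(Add(c, Pow(Add(c, 1), Rational(1, 2))), -1)) = Mul(c, Pow(Add(c, Pow(Add(1, c), Rational(1, 2))), -1)))
Mul(Function('B')(5, -17), Function('q')(4)) = Mul(-17, Mul(4, Pow(Add(4, Pow(Add(1, 4), Rational(1, 2))), -1))) = Mul(-17, Mul(4, Pow(Add(4, Pow(5, Rational(1, 2))), -1))) = Mul(-68, Pow(Add(4, Pow(5, Rational(1, 2))), -1))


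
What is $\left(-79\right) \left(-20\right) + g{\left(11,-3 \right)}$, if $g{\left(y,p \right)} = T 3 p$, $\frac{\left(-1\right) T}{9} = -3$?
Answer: $1337$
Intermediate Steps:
$T = 27$ ($T = \left(-9\right) \left(-3\right) = 27$)
$g{\left(y,p \right)} = 81 p$ ($g{\left(y,p \right)} = 27 \cdot 3 p = 81 p$)
$\left(-79\right) \left(-20\right) + g{\left(11,-3 \right)} = \left(-79\right) \left(-20\right) + 81 \left(-3\right) = 1580 - 243 = 1337$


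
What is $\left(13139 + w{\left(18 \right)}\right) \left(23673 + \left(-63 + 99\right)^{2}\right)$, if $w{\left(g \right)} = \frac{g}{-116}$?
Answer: $\frac{656127633}{2} \approx 3.2806 \cdot 10^{8}$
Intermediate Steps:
$w{\left(g \right)} = - \frac{g}{116}$ ($w{\left(g \right)} = g \left(- \frac{1}{116}\right) = - \frac{g}{116}$)
$\left(13139 + w{\left(18 \right)}\right) \left(23673 + \left(-63 + 99\right)^{2}\right) = \left(13139 - \frac{9}{58}\right) \left(23673 + \left(-63 + 99\right)^{2}\right) = \left(13139 - \frac{9}{58}\right) \left(23673 + 36^{2}\right) = \frac{762053 \left(23673 + 1296\right)}{58} = \frac{762053}{58} \cdot 24969 = \frac{656127633}{2}$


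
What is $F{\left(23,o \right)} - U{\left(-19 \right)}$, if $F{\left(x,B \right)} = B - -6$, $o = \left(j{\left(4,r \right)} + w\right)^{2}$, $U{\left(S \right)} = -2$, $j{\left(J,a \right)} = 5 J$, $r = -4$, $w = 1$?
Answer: $449$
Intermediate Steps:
$o = 441$ ($o = \left(5 \cdot 4 + 1\right)^{2} = \left(20 + 1\right)^{2} = 21^{2} = 441$)
$F{\left(x,B \right)} = 6 + B$ ($F{\left(x,B \right)} = B + 6 = 6 + B$)
$F{\left(23,o \right)} - U{\left(-19 \right)} = \left(6 + 441\right) - -2 = 447 + 2 = 449$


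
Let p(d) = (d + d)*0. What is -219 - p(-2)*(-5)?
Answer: -219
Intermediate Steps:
p(d) = 0 (p(d) = (2*d)*0 = 0)
-219 - p(-2)*(-5) = -219 - 0*(-5) = -219 - 1*0 = -219 + 0 = -219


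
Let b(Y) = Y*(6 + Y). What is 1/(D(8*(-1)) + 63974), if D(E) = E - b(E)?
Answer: 1/63950 ≈ 1.5637e-5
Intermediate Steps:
D(E) = E - E*(6 + E)
1/(D(8*(-1)) + 63974) = 1/((8*(-1))*(-5 - 8*(-1)) + 63974) = 1/(-8*(-5 - 1*(-8)) + 63974) = 1/(-8*(-5 + 8) + 63974) = 1/(-8*3 + 63974) = 1/(-24 + 63974) = 1/63950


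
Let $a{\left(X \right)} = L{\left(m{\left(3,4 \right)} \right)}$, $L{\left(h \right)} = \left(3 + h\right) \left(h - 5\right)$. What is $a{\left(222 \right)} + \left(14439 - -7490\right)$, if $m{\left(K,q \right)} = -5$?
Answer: $21949$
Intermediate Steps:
$L{\left(h \right)} = \left(-5 + h\right) \left(3 + h\right)$ ($L{\left(h \right)} = \left(3 + h\right) \left(-5 + h\right) = \left(-5 + h\right) \left(3 + h\right)$)
$a{\left(X \right)} = 20$ ($a{\left(X \right)} = -15 + \left(-5\right)^{2} - -10 = -15 + 25 + 10 = 20$)
$a{\left(222 \right)} + \left(14439 - -7490\right) = 20 + \left(14439 - -7490\right) = 20 + \left(14439 + 7490\right) = 20 + 21929 = 21949$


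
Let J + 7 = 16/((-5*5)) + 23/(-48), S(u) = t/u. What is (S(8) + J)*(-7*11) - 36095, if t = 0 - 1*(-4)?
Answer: -42609989/1200 ≈ -35508.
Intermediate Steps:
t = 4 (t = 0 + 4 = 4)
S(u) = 4/u
J = -9743/1200 (J = -7 + (16/((-5*5)) + 23/(-48)) = -7 + (16/(-25) + 23*(-1/48)) = -7 + (16*(-1/25) - 23/48) = -7 + (-16/25 - 23/48) = -7 - 1343/1200 = -9743/1200 ≈ -8.1192)
(S(8) + J)*(-7*11) - 36095 = (4/8 - 9743/1200)*(-7*11) - 36095 = (4*(⅛) - 9743/1200)*(-77) - 36095 = (½ - 9743/1200)*(-77) - 36095 = -9143/1200*(-77) - 36095 = 704011/1200 - 36095 = -42609989/1200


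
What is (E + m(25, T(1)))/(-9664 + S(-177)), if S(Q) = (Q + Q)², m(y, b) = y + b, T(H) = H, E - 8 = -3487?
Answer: -3453/115652 ≈ -0.029857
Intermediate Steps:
E = -3479 (E = 8 - 3487 = -3479)
m(y, b) = b + y
S(Q) = 4*Q² (S(Q) = (2*Q)² = 4*Q²)
(E + m(25, T(1)))/(-9664 + S(-177)) = (-3479 + (1 + 25))/(-9664 + 4*(-177)²) = (-3479 + 26)/(-9664 + 4*31329) = -3453/(-9664 + 125316) = -3453/115652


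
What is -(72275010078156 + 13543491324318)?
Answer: -85818501402474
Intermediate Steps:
-(72275010078156 + 13543491324318) = -9353298/(1/(5169272 + (2557950 + 1447991))) = -9353298/(1/(5169272 + 4005941)) = -9353298/(1/9175213) = -9353298/1/9175213 = -9353298*9175213 = -85818501402474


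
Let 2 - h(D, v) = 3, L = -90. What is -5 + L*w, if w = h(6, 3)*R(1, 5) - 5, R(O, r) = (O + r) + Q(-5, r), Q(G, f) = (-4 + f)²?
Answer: 1075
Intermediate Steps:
R(O, r) = O + r + (-4 + r)² (R(O, r) = (O + r) + (-4 + r)² = O + r + (-4 + r)²)
h(D, v) = -1 (h(D, v) = 2 - 1*3 = 2 - 3 = -1)
w = -12 (w = -(1 + 5 + (-4 + 5)²) - 5 = -(1 + 5 + 1²) - 5 = -(1 + 5 + 1) - 5 = -1*7 - 5 = -7 - 5 = -12)
-5 + L*w = -5 - 90*(-12) = -5 + 1080 = 1075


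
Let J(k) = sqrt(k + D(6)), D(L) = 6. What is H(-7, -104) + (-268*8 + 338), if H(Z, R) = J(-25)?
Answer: -1806 + I*sqrt(19) ≈ -1806.0 + 4.3589*I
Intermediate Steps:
J(k) = sqrt(6 + k) (J(k) = sqrt(k + 6) = sqrt(6 + k))
H(Z, R) = I*sqrt(19) (H(Z, R) = sqrt(6 - 25) = sqrt(-19) = I*sqrt(19))
H(-7, -104) + (-268*8 + 338) = I*sqrt(19) + (-268*8 + 338) = I*sqrt(19) + (-2144 + 338) = I*sqrt(19) - 1806 = -1806 + I*sqrt(19)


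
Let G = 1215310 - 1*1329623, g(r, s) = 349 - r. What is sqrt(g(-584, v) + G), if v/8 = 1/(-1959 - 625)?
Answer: 2*I*sqrt(28345) ≈ 336.72*I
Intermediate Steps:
v = -1/323 (v = 8/(-1959 - 625) = 8/(-2584) = 8*(-1/2584) = -1/323 ≈ -0.0030960)
G = -114313 (G = 1215310 - 1329623 = -114313)
sqrt(g(-584, v) + G) = sqrt((349 - 1*(-584)) - 114313) = sqrt((349 + 584) - 114313) = sqrt(933 - 114313) = sqrt(-113380) = 2*I*sqrt(28345)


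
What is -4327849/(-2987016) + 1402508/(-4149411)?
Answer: 4589570136937/4131452349192 ≈ 1.1109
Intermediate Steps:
-4327849/(-2987016) + 1402508/(-4149411) = -4327849*(-1/2987016) + 1402508*(-1/4149411) = 4327849/2987016 - 1402508/4149411 = 4589570136937/4131452349192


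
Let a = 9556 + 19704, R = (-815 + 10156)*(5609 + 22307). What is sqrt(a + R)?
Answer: 2*sqrt(65198154) ≈ 16149.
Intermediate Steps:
R = 260763356 (R = 9341*27916 = 260763356)
a = 29260
sqrt(a + R) = sqrt(29260 + 260763356) = sqrt(260792616) = 2*sqrt(65198154)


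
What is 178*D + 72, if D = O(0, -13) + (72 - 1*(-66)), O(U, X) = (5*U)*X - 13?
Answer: 22322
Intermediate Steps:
O(U, X) = -13 + 5*U*X (O(U, X) = 5*U*X - 13 = -13 + 5*U*X)
D = 125 (D = (-13 + 5*0*(-13)) + (72 - 1*(-66)) = (-13 + 0) + (72 + 66) = -13 + 138 = 125)
178*D + 72 = 178*125 + 72 = 22250 + 72 = 22322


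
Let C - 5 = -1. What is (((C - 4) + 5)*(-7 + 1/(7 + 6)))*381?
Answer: -171450/13 ≈ -13188.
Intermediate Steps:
C = 4 (C = 5 - 1 = 4)
(((C - 4) + 5)*(-7 + 1/(7 + 6)))*381 = (((4 - 4) + 5)*(-7 + 1/(7 + 6)))*381 = ((0 + 5)*(-7 + 1/13))*381 = (5*(-7 + 1/13))*381 = (5*(-90/13))*381 = -450/13*381 = -171450/13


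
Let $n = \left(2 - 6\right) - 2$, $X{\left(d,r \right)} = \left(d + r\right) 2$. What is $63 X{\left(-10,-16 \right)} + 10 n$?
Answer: $-3336$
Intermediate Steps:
$X{\left(d,r \right)} = 2 d + 2 r$
$n = -6$ ($n = -4 - 2 = -6$)
$63 X{\left(-10,-16 \right)} + 10 n = 63 \left(2 \left(-10\right) + 2 \left(-16\right)\right) + 10 \left(-6\right) = 63 \left(-20 - 32\right) - 60 = 63 \left(-52\right) - 60 = -3276 - 60 = -3336$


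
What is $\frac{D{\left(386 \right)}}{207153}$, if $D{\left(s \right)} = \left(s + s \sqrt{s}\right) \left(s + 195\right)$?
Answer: $\frac{224266}{207153} + \frac{224266 \sqrt{386}}{207153} \approx 22.353$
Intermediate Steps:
$D{\left(s \right)} = \left(195 + s\right) \left(s + s^{\frac{3}{2}}\right)$ ($D{\left(s \right)} = \left(s + s^{\frac{3}{2}}\right) \left(195 + s\right) = \left(195 + s\right) \left(s + s^{\frac{3}{2}}\right)$)
$\frac{D{\left(386 \right)}}{207153} = \frac{386^{2} + 386^{\frac{5}{2}} + 195 \cdot 386 + 195 \cdot 386^{\frac{3}{2}}}{207153} = \left(148996 + 148996 \sqrt{386} + 75270 + 195 \cdot 386 \sqrt{386}\right) \frac{1}{207153} = \left(148996 + 148996 \sqrt{386} + 75270 + 75270 \sqrt{386}\right) \frac{1}{207153} = \left(224266 + 224266 \sqrt{386}\right) \frac{1}{207153} = \frac{224266}{207153} + \frac{224266 \sqrt{386}}{207153}$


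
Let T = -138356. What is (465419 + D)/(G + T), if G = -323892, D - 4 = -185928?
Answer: -279495/462248 ≈ -0.60464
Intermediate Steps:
D = -185924 (D = 4 - 185928 = -185924)
(465419 + D)/(G + T) = (465419 - 185924)/(-323892 - 138356) = 279495/(-462248) = 279495*(-1/462248) = -279495/462248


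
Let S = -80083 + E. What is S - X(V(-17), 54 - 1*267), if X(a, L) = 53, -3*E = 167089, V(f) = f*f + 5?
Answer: -407497/3 ≈ -1.3583e+5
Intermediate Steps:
V(f) = 5 + f**2 (V(f) = f**2 + 5 = 5 + f**2)
E = -167089/3 (E = -1/3*167089 = -167089/3 ≈ -55696.)
S = -407338/3 (S = -80083 - 167089/3 = -407338/3 ≈ -1.3578e+5)
S - X(V(-17), 54 - 1*267) = -407338/3 - 1*53 = -407338/3 - 53 = -407497/3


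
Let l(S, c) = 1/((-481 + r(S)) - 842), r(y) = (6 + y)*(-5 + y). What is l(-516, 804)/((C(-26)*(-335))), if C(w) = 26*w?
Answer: 1/59873080020 ≈ 1.6702e-11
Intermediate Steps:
r(y) = (-5 + y)*(6 + y)
l(S, c) = 1/(-1353 + S + S²) (l(S, c) = 1/((-481 + (-30 + S + S²)) - 842) = 1/((-511 + S + S²) - 842) = 1/(-1353 + S + S²))
l(-516, 804)/((C(-26)*(-335))) = 1/((-1353 - 516 + (-516)²)*(((26*(-26))*(-335)))) = 1/((-1353 - 516 + 266256)*((-676*(-335)))) = 1/(264387*226460) = (1/264387)*(1/226460) = 1/59873080020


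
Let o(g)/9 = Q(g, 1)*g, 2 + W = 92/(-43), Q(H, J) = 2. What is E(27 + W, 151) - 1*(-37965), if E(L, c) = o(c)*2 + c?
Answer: 43552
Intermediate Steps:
W = -178/43 (W = -2 + 92/(-43) = -2 + 92*(-1/43) = -2 - 92/43 = -178/43 ≈ -4.1395)
o(g) = 18*g (o(g) = 9*(2*g) = 18*g)
E(L, c) = 37*c (E(L, c) = (18*c)*2 + c = 36*c + c = 37*c)
E(27 + W, 151) - 1*(-37965) = 37*151 - 1*(-37965) = 5587 + 37965 = 43552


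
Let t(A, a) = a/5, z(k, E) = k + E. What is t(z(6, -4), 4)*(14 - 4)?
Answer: 8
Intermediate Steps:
z(k, E) = E + k
t(A, a) = a/5 (t(A, a) = a*(⅕) = a/5)
t(z(6, -4), 4)*(14 - 4) = ((⅕)*4)*(14 - 4) = (⅘)*10 = 8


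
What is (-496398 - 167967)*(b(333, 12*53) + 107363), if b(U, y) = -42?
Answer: -71300316165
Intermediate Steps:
(-496398 - 167967)*(b(333, 12*53) + 107363) = (-496398 - 167967)*(-42 + 107363) = -664365*107321 = -71300316165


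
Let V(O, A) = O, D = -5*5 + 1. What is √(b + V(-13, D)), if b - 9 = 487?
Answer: √483 ≈ 21.977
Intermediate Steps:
D = -24 (D = -25 + 1 = -24)
b = 496 (b = 9 + 487 = 496)
√(b + V(-13, D)) = √(496 - 13) = √483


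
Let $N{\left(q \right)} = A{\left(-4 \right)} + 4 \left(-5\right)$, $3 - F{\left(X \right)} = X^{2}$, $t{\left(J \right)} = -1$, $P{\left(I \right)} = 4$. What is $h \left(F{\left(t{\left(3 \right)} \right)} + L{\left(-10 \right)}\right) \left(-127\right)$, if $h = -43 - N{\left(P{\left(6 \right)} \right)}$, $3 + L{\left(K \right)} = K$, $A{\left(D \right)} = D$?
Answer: $-26543$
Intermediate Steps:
$L{\left(K \right)} = -3 + K$
$F{\left(X \right)} = 3 - X^{2}$
$N{\left(q \right)} = -24$ ($N{\left(q \right)} = -4 + 4 \left(-5\right) = -4 - 20 = -24$)
$h = -19$ ($h = -43 - -24 = -43 + 24 = -19$)
$h \left(F{\left(t{\left(3 \right)} \right)} + L{\left(-10 \right)}\right) \left(-127\right) = - 19 \left(\left(3 - \left(-1\right)^{2}\right) - 13\right) \left(-127\right) = - 19 \left(\left(3 - 1\right) - 13\right) \left(-127\right) = - 19 \left(2 - 13\right) \left(-127\right) = \left(-19\right) \left(-11\right) \left(-127\right) = 209 \left(-127\right) = -26543$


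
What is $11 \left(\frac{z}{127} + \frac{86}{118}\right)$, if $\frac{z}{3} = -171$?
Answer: $- \frac{272866}{7493} \approx -36.416$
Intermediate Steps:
$z = -513$ ($z = 3 \left(-171\right) = -513$)
$11 \left(\frac{z}{127} + \frac{86}{118}\right) = 11 \left(- \frac{513}{127} + \frac{86}{118}\right) = 11 \left(\left(-513\right) \frac{1}{127} + 86 \cdot \frac{1}{118}\right) = 11 \left(- \frac{513}{127} + \frac{43}{59}\right) = 11 \left(- \frac{24806}{7493}\right) = - \frac{272866}{7493}$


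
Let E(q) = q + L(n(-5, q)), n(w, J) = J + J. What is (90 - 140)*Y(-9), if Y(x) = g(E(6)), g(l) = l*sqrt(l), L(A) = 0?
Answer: -300*sqrt(6) ≈ -734.85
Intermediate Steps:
n(w, J) = 2*J
E(q) = q (E(q) = q + 0 = q)
g(l) = l**(3/2)
Y(x) = 6*sqrt(6) (Y(x) = 6**(3/2) = 6*sqrt(6))
(90 - 140)*Y(-9) = (90 - 140)*(6*sqrt(6)) = -300*sqrt(6)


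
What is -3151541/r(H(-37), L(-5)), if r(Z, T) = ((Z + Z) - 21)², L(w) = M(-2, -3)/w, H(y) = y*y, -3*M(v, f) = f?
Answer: -3151541/7382089 ≈ -0.42692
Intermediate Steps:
M(v, f) = -f/3
H(y) = y²
L(w) = 1/w (L(w) = (-⅓*(-3))/w = 1/w)
r(Z, T) = (-21 + 2*Z)² (r(Z, T) = (2*Z - 21)² = (-21 + 2*Z)²)
-3151541/r(H(-37), L(-5)) = -3151541/(-21 + 2*(-37)²)² = -3151541/(-21 + 2*1369)² = -3151541/(-21 + 2738)² = -3151541/(2717²) = -3151541/7382089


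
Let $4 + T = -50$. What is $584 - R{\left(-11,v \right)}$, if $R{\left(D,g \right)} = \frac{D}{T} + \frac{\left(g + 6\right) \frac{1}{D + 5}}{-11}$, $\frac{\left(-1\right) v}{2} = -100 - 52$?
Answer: $\frac{343985}{594} \approx 579.1$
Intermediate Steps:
$T = -54$ ($T = -4 - 50 = -54$)
$v = 304$ ($v = - 2 \left(-100 - 52\right) = \left(-2\right) \left(-152\right) = 304$)
$R{\left(D,g \right)} = - \frac{D}{54} - \frac{6 + g}{11 \left(5 + D\right)}$ ($R{\left(D,g \right)} = \frac{D}{-54} + \frac{\left(g + 6\right) \frac{1}{D + 5}}{-11} = D \left(- \frac{1}{54}\right) + \frac{6 + g}{5 + D} \left(- \frac{1}{11}\right) = - \frac{D}{54} + \frac{6 + g}{5 + D} \left(- \frac{1}{11}\right) = - \frac{D}{54} - \frac{6 + g}{11 \left(5 + D\right)}$)
$584 - R{\left(-11,v \right)} = 584 - \frac{-324 - -605 - 16416 - 11 \left(-11\right)^{2}}{594 \left(5 - 11\right)} = 584 - \frac{-324 + 605 - 16416 - 1331}{594 \left(-6\right)} = 584 - \frac{1}{594} \left(- \frac{1}{6}\right) \left(-324 + 605 - 16416 - 1331\right) = 584 - \frac{1}{594} \left(- \frac{1}{6}\right) \left(-17466\right) = 584 - \frac{2911}{594} = \frac{343985}{594}$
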